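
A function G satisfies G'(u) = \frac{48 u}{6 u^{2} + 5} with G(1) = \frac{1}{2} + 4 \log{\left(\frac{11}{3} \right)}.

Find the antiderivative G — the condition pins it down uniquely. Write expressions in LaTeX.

The substitution w = 2 u^{2} + \frac{5}{3} works: G'(u) is exactly (dG/dw)*(dw/du) for that inner function.
A general antiderivative is 4 \log{\left(2 u^{2} + \frac{5}{3} \right)} + C.
The condition gives C = \frac{1}{2} + 4 \log{\left(\frac{11}{3} \right)} - (4 \log{\left(\frac{11}{3} \right)}) = \frac{1}{2}.
So G(u) = 4 \log{\left(2 u^{2} + \frac{5}{3} \right)} + \frac{1}{2}.
Check: d/du[4 \log{\left(2 u^{2} + \frac{5}{3} \right)} + \frac{1}{2}] = \frac{48 u}{6 u^{2} + 5} = G'(u).

G(u) = 4 \log{\left(2 u^{2} + \frac{5}{3} \right)} + \frac{1}{2}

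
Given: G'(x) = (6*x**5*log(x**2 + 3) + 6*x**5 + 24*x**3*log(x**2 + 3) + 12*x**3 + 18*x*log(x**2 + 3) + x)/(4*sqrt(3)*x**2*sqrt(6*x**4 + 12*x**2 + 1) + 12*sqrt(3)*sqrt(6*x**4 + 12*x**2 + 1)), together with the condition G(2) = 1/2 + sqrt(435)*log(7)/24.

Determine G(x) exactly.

G'(x) has the shape u'v + uv' for u = sqrt(2*x**4 + 4*x**2 + 1/3)/8 and v = log(x**2 + 3) — it is the derivative of the product u*v.
A general antiderivative is sqrt(2*x**4 + 4*x**2 + 1/3)*log(x**2 + 3)/8 + C.
The condition gives C = 1/2 + sqrt(435)*log(7)/24 - (sqrt(435)*log(7)/24) = 1/2.
So G(x) = sqrt(3)*(sqrt(6*x**4 + 12*x**2 + 1)*log(x**2 + 3) + 4*sqrt(3))/24.
Check: d/dx[sqrt(3)*(sqrt(6*x**4 + 12*x**2 + 1)*log(x**2 + 3) + 4*sqrt(3))/24] = (6*sqrt(3)*x**5*log(x**2 + 3) + 6*sqrt(3)*x**5 + 24*sqrt(3)*x**3*log(x**2 + 3) + 12*sqrt(3)*x**3 + 18*sqrt(3)*x*log(x**2 + 3) + sqrt(3)*x)/(12*x**2*sqrt(6*x**4 + 12*x**2 + 1) + 36*sqrt(6*x**4 + 12*x**2 + 1)), which equals G'(x).

G(x) = sqrt(3)*(sqrt(6*x**4 + 12*x**2 + 1)*log(x**2 + 3) + 4*sqrt(3))/24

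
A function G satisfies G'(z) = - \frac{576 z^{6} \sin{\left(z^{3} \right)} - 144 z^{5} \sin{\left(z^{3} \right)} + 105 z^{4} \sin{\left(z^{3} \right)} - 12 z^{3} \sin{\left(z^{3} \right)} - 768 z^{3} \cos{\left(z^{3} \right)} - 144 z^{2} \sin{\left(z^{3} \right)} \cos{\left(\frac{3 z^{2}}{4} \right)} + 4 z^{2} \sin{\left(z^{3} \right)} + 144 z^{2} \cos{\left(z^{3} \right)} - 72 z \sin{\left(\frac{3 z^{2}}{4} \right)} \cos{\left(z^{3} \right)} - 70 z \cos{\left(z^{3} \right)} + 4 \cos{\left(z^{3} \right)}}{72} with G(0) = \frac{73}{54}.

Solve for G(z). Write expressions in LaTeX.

G'(z) has the shape u'v + uv' for u = \frac{\left(4 z^{2} - \frac{z}{2} + \frac{1}{3}\right)^{2}}{6} - \frac{2 \cos{\left(\frac{3 z^{2}}{4} \right)}}{3} and v = \cos{\left(z^{3} \right)} — it is the derivative of the product u*v.
A general antiderivative is - \frac{2 \left(- \frac{\left(4 z^{2} - \frac{z}{2} + \frac{1}{3}\right)^{2}}{4} + \cos{\left(\frac{3 z^{2}}{4} \right)}\right) \cos{\left(z^{3} \right)}}{3} + C.
The condition gives C = \frac{73}{54} - (- \frac{35}{54}) = 2.
So G(z) = \frac{576 z^{4} \cos{\left(z^{3} \right)} - 144 z^{3} \cos{\left(z^{3} \right)} + 105 z^{2} \cos{\left(z^{3} \right)} - 12 z \cos{\left(z^{3} \right)} - 144 \cos{\left(\frac{3 z^{2}}{4} \right)} \cos{\left(z^{3} \right)} + 4 \cos{\left(z^{3} \right)} + 432}{216}.
Check: d/dz[\frac{576 z^{4} \cos{\left(z^{3} \right)} - 144 z^{3} \cos{\left(z^{3} \right)} + 105 z^{2} \cos{\left(z^{3} \right)} - 12 z \cos{\left(z^{3} \right)} - 144 \cos{\left(\frac{3 z^{2}}{4} \right)} \cos{\left(z^{3} \right)} + 4 \cos{\left(z^{3} \right)} + 432}{216}] = - 8 z^{6} \sin{\left(z^{3} \right)} + 2 z^{5} \sin{\left(z^{3} \right)} - \frac{35 z^{4} \sin{\left(z^{3} \right)}}{24} + \frac{z^{3} \sin{\left(z^{3} \right)}}{6} + \frac{32 z^{3} \cos{\left(z^{3} \right)}}{3} + 2 z^{2} \sin{\left(z^{3} \right)} \cos{\left(\frac{3 z^{2}}{4} \right)} - \frac{z^{2} \sin{\left(z^{3} \right)}}{18} - 2 z^{2} \cos{\left(z^{3} \right)} + z \sin{\left(\frac{3 z^{2}}{4} \right)} \cos{\left(z^{3} \right)} + \frac{35 z \cos{\left(z^{3} \right)}}{36} - \frac{\cos{\left(z^{3} \right)}}{18}, which equals G'(z).

G(z) = \frac{576 z^{4} \cos{\left(z^{3} \right)} - 144 z^{3} \cos{\left(z^{3} \right)} + 105 z^{2} \cos{\left(z^{3} \right)} - 12 z \cos{\left(z^{3} \right)} - 144 \cos{\left(\frac{3 z^{2}}{4} \right)} \cos{\left(z^{3} \right)} + 4 \cos{\left(z^{3} \right)} + 432}{216}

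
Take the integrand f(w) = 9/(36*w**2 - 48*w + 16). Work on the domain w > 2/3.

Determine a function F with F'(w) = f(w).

Since d/dw undoes antidifferentiation here, F'(w) = f(w) is required of F(w).
Check: d/dw[-3/(4*(3*w - 2))] = 9/(36*w**2 - 48*w + 16) = f(w).

An antiderivative is F(w) = -3/(4*(3*w - 2)).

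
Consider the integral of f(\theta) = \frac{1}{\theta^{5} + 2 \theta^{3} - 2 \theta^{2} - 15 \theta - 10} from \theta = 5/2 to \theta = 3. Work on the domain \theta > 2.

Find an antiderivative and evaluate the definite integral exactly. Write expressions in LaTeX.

The denominator factors as \left(\theta - 2\right) \left(\theta + 1\right)^{2} \left(\theta^{2} + 5\right); partial fractions split f into directly integrable pieces: \frac{4 \theta - 1}{162 \left(\theta^{2} + 5\right)} - \frac{1}{27 \left(\theta + 1\right)} - \frac{1}{18 \left(\theta + 1\right)^{2}} + \frac{1}{81 \left(\theta - 2\right)}.
F(\theta) = \frac{\log{\left(\theta - 2 \right)}}{81} - \frac{\log{\left(\theta + 1 \right)}}{27} + \frac{\log{\left(\theta^{2} + 5 \right)}}{81} - \frac{\sqrt{5} \operatorname{atan}{\left(\frac{\sqrt{5} \theta}{5} \right)}}{810} + \frac{1}{18 \theta + 18} is an antiderivative of f.
Check: d/d\theta[\frac{\log{\left(\theta - 2 \right)}}{81} - \frac{\log{\left(\theta + 1 \right)}}{27} + \frac{\log{\left(\theta^{2} + 5 \right)}}{81} - \frac{\sqrt{5} \operatorname{atan}{\left(\frac{\sqrt{5} \theta}{5} \right)}}{810} + \frac{1}{18 \theta + 18}] = \frac{1}{\theta^{5} + 2 \theta^{3} - 2 \theta^{2} - 15 \theta - 10} = f(\theta).
F(3) = - \frac{\log{\left(4 \right)}}{27} - \frac{\sqrt{5} \operatorname{atan}{\left(\frac{3 \sqrt{5}}{5} \right)}}{810} + \frac{1}{72} + \frac{\log{\left(14 \right)}}{81}; F(5/2) = - \frac{\log{\left(\frac{7}{2} \right)}}{27} - \frac{\log{\left(2 \right)}}{81} - \frac{\sqrt{5} \operatorname{atan}{\left(\frac{\sqrt{5}}{2} \right)}}{810} + \frac{1}{63} + \frac{\log{\left(\frac{45}{4} \right)}}{81}.
Integral = F(3) - F(5/2) = - \frac{\log{\left(4 \right)}}{27} - \frac{\log{\left(\frac{45}{4} \right)}}{81} - \frac{\sqrt{5} \operatorname{atan}{\left(\frac{3 \sqrt{5}}{5} \right)}}{810} - \frac{1}{504} + \frac{\sqrt{5} \operatorname{atan}{\left(\frac{\sqrt{5}}{2} \right)}}{810} + \frac{\log{\left(2 \right)}}{81} + \frac{\log{\left(14 \right)}}{81} + \frac{\log{\left(\frac{7}{2} \right)}}{27}.

Antiderivative: F(\theta) = \frac{\log{\left(\theta - 2 \right)}}{81} - \frac{\log{\left(\theta + 1 \right)}}{27} + \frac{\log{\left(\theta^{2} + 5 \right)}}{81} - \frac{\sqrt{5} \operatorname{atan}{\left(\frac{\sqrt{5} \theta}{5} \right)}}{810} + \frac{1}{18 \theta + 18}; value = - \frac{\log{\left(4 \right)}}{27} - \frac{\log{\left(\frac{45}{4} \right)}}{81} - \frac{\sqrt{5} \operatorname{atan}{\left(\frac{3 \sqrt{5}}{5} \right)}}{810} - \frac{1}{504} + \frac{\sqrt{5} \operatorname{atan}{\left(\frac{\sqrt{5}}{2} \right)}}{810} + \frac{\log{\left(2 \right)}}{81} + \frac{\log{\left(14 \right)}}{81} + \frac{\log{\left(\frac{7}{2} \right)}}{27}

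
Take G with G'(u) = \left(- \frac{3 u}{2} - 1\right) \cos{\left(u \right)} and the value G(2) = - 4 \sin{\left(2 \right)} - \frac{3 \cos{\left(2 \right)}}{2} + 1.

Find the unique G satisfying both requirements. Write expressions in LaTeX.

Differentiate the proposed G(u) back; it has to land on the given G'(u).
A general antiderivative is - \frac{3 u \sin{\left(u \right)}}{2} - \sin{\left(u \right)} - \frac{3 \cos{\left(u \right)}}{2} + C.
The condition gives C = - 4 \sin{\left(2 \right)} - \frac{3 \cos{\left(2 \right)}}{2} + 1 - (- 4 \sin{\left(2 \right)} - \frac{3 \cos{\left(2 \right)}}{2}) = 1.
So G(u) = - \frac{3 u \sin{\left(u \right)}}{2} - \sin{\left(u \right)} - \frac{3 \cos{\left(u \right)}}{2} + 1.
Check: d/du[- \frac{3 u \sin{\left(u \right)}}{2} - \sin{\left(u \right)} - \frac{3 \cos{\left(u \right)}}{2} + 1] = - \frac{3 u \cos{\left(u \right)}}{2} - \cos{\left(u \right)}, which equals G'(u).

G(u) = - \frac{3 u \sin{\left(u \right)}}{2} - \sin{\left(u \right)} - \frac{3 \cos{\left(u \right)}}{2} + 1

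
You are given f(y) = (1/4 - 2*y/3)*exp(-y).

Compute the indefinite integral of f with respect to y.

F(y) = 2*y*exp(-y)/3 + 5*exp(-y)/12 + C

f has the shape u'v + uv' for u = 2*y/3 + 5/12 and v = exp(-y) — it is the derivative of the product u*v.
Check: d/dy[2*y*exp(-y)/3 + 5*exp(-y)/12] = (3 - 8*y)*exp(-y)/12, which equals f(y).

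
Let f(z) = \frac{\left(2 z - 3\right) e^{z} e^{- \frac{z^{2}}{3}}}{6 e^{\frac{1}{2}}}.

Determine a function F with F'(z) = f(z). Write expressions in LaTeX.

The substitution u = - \frac{z^{2}}{3} + z - \frac{1}{2} works: f is exactly (dF/du)*(du/dz) for that inner function.
Check: d/dz[- \frac{e^{z} e^{- \frac{z^{2}}{3}}}{2 e^{\frac{1}{2}}}] = \frac{\left(2 z e^{z} - 3 e^{z}\right) e^{- \frac{z^{2}}{3}}}{6 e^{\frac{1}{2}}}, which equals f(z).

An antiderivative is F(z) = - \frac{e^{z} e^{- \frac{z^{2}}{3}}}{2 e^{\frac{1}{2}}}.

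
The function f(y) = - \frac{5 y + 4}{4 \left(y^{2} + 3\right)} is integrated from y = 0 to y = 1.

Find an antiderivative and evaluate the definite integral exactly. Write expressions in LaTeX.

Antiderivative: F(y) = - \frac{15 \log{\left(y^{2} + 3 \right)} + 8 \sqrt{3} \operatorname{atan}{\left(\frac{\sqrt{3} y}{3} \right)}}{24}; value = - \frac{5 \log{\left(4 \right)}}{8} - \frac{\sqrt{3} \pi}{18} + \frac{5 \log{\left(3 \right)}}{8}

A first test for any F(y): its y-derivative must equal f(y) identically.
F(y) = - \frac{15 \log{\left(y^{2} + 3 \right)} + 8 \sqrt{3} \operatorname{atan}{\left(\frac{\sqrt{3} y}{3} \right)}}{24} is an antiderivative of f.
Check: d/dy[- \frac{15 \log{\left(y^{2} + 3 \right)} + 8 \sqrt{3} \operatorname{atan}{\left(\frac{\sqrt{3} y}{3} \right)}}{24}] = \frac{- 5 y - 4}{4 y^{2} + 12}, which equals f(y).
F(1) = - \frac{5 \log{\left(4 \right)}}{8} - \frac{\sqrt{3} \pi}{18}; F(0) = - \frac{5 \log{\left(3 \right)}}{8}.
Integral = F(1) - F(0) = - \frac{5 \log{\left(4 \right)}}{8} - \frac{\sqrt{3} \pi}{18} + \frac{5 \log{\left(3 \right)}}{8}.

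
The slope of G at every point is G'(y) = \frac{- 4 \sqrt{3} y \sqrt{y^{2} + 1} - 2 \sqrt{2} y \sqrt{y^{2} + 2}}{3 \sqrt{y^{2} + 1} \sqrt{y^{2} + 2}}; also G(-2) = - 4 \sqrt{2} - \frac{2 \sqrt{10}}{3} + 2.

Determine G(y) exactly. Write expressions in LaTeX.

The proposed G(y) is checked by its d/dy: the result must match the given G'(y).
A general antiderivative is - \frac{2 \sqrt{2 y^{2} + 2}}{3} - \frac{4 \sqrt{3 y^{2} + 6}}{3} + C.
The condition gives C = - 4 \sqrt{2} - \frac{2 \sqrt{10}}{3} + 2 - (- 4 \sqrt{2} - \frac{2 \sqrt{10}}{3}) = 2.
So G(y) = - \frac{2 \sqrt{2 y^{2} + 2}}{3} - \frac{4 \sqrt{3 y^{2} + 6}}{3} + 2.
Check: d/dy[- \frac{2 \sqrt{2 y^{2} + 2}}{3} - \frac{4 \sqrt{3 y^{2} + 6}}{3} + 2] = \frac{- 4 \sqrt{3} y \sqrt{y^{2} + 1} - 2 \sqrt{2} y \sqrt{y^{2} + 2}}{3 \sqrt{y^{2} + 1} \sqrt{y^{2} + 2}} = G'(y).

G(y) = - \frac{2 \sqrt{2 y^{2} + 2}}{3} - \frac{4 \sqrt{3 y^{2} + 6}}{3} + 2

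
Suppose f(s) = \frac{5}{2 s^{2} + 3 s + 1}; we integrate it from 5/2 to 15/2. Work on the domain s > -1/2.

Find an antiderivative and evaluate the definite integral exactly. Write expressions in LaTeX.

Antiderivative: F(s) = - 5 \left(- \log{\left(s + \frac{1}{2} \right)} + \log{\left(s + 1 \right)}\right); value = - 5 \log{\left(\frac{17}{2} \right)} - 5 \log{\left(3 \right)} + 5 \log{\left(\frac{7}{2} \right)} + 5 \log{\left(8 \right)}

Factor the denominator (\left(s + 1\right) \left(2 s + 1\right)) and decompose: f = \frac{10}{2 s + 1} - \frac{5}{s + 1}; each piece integrates to a log, atan, or power term.
F(s) = - 5 \left(- \log{\left(s + \frac{1}{2} \right)} + \log{\left(s + 1 \right)}\right) is an antiderivative of f.
Check: d/ds[- 5 \left(- \log{\left(s + \frac{1}{2} \right)} + \log{\left(s + 1 \right)}\right)] = \frac{5}{2 s^{2} + 3 s + 1} = f(s).
F(15/2) = - 5 \log{\left(\frac{17}{2} \right)} + 5 \log{\left(8 \right)}; F(5/2) = - 5 \log{\left(\frac{7}{2} \right)} + 5 \log{\left(3 \right)}.
Integral = F(15/2) - F(5/2) = - 5 \log{\left(\frac{17}{2} \right)} - 5 \log{\left(3 \right)} + 5 \log{\left(\frac{7}{2} \right)} + 5 \log{\left(8 \right)}.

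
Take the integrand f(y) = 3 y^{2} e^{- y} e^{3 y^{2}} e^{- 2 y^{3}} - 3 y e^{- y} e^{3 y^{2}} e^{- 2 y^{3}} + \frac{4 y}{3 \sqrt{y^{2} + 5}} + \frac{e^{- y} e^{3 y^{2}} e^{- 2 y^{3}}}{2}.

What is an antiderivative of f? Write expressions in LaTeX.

Integrate term by term and add the pieces.
Check: d/dy[- \frac{- 8 \sqrt{y^{2} + 5} + 3 e^{- y} e^{3 y^{2}} e^{- 2 y^{3}}}{6}] = \frac{\left(18 y^{2} \sqrt{y^{2} + 5} e^{3 y^{2}} - 18 y \sqrt{y^{2} + 5} e^{3 y^{2}} + 8 y e^{y} e^{2 y^{3}} + 3 \sqrt{y^{2} + 5} e^{3 y^{2}}\right) e^{- y} e^{- 2 y^{3}}}{6 \sqrt{y^{2} + 5}}, which equals f(y).

An antiderivative is F(y) = - \frac{- 8 \sqrt{y^{2} + 5} + 3 e^{- y} e^{3 y^{2}} e^{- 2 y^{3}}}{6}.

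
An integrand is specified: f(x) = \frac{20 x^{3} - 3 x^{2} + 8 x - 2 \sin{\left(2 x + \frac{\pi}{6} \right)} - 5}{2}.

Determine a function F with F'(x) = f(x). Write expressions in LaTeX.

Since d/dx undoes antidifferentiation here, F'(x) = f(x) is required of F(x).
Check: d/dx[\frac{5 x^{4}}{2} - \frac{x^{3}}{2} + 2 x^{2} - \frac{5 x}{2} + \frac{\cos{\left(2 x + \frac{\pi}{6} \right)}}{2}] = 10 x^{3} - \frac{3 x^{2}}{2} + 4 x - \sin{\left(2 x + \frac{\pi}{6} \right)} - \frac{5}{2}, which equals f(x).

An antiderivative is F(x) = \frac{5 x^{4}}{2} - \frac{x^{3}}{2} + 2 x^{2} - \frac{5 x}{2} + \frac{\cos{\left(2 x + \frac{\pi}{6} \right)}}{2}.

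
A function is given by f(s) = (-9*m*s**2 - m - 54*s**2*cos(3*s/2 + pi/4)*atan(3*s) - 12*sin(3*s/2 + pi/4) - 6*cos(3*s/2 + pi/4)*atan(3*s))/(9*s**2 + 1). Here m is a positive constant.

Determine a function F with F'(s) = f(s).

An antiderivative is F(s) = -m*s - 4*sin(3*s/2 + pi/4)*atan(3*s).

An antiderivative F(s) passes only if d/ds[F] lands on f(s) exactly.
Check: d/ds[-m*s - 4*sin(3*s/2 + pi/4)*atan(3*s)] = (-9*m*s**2 - m - 54*s**2*cos(3*s/2 + pi/4)*atan(3*s) - 12*sin(3*s/2 + pi/4) - 6*cos(3*s/2 + pi/4)*atan(3*s))/(9*s**2 + 1) = f(s).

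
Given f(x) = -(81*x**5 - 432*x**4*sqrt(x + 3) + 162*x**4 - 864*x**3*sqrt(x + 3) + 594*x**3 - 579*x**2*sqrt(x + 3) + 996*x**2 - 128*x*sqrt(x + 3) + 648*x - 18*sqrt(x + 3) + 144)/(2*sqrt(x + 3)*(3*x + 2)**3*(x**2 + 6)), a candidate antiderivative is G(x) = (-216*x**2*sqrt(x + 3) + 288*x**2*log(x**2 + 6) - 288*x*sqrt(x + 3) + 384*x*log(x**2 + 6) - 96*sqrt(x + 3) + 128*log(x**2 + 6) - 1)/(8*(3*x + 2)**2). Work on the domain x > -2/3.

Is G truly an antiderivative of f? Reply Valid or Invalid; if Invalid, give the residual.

Invalid: d/dx[G] - f = -3/(108*x**3 + 216*x**2 + 144*x + 32), which is not 0.

d/dx[G] = (-162*x**5 + 864*x**4*sqrt(x + 3) - 324*x**4 + 1728*x**3*sqrt(x + 3) - 1188*x**3 + 1155*x**2*sqrt(x + 3) - 1992*x**2 + 256*x*sqrt(x + 3) - 1296*x + 18*sqrt(x + 3) - 288)/(108*x**5*sqrt(x + 3) + 216*x**4*sqrt(x + 3) + 792*x**3*sqrt(x + 3) + 1328*x**2*sqrt(x + 3) + 864*x*sqrt(x + 3) + 192*sqrt(x + 3))
d/dx[G] - f(x) = -3/(108*x**3 + 216*x**2 + 144*x + 32) != 0.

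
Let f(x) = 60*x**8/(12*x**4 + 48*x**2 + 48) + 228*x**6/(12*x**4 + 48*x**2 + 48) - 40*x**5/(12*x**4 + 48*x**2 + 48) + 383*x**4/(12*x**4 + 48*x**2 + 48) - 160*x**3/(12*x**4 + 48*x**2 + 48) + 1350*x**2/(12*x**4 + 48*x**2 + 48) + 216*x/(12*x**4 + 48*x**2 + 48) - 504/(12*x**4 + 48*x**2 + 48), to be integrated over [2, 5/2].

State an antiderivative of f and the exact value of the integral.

Antiderivative: F(x) = (12*x**7 + 20*x**5 - 20*x**4 + 183*x**3 + 138*x**2 - 252*x + 168)/(12*x**2 + 24); value = 220607/3168

The integrand splits into summands that can be handled one at a time.
F(x) = (12*x**7 + 20*x**5 - 20*x**4 + 183*x**3 + 138*x**2 - 252*x + 168)/(12*x**2 + 24) is an antiderivative of f.
Check: d/dx[(12*x**7 + 20*x**5 - 20*x**4 + 183*x**3 + 138*x**2 - 252*x + 168)/(12*x**2 + 24)] = (60*x**8 + 228*x**6 - 40*x**5 + 383*x**4 - 160*x**3 + 1350*x**2 + 216*x - 504)/(12*x**4 + 48*x**2 + 48), which equals f(x).
F(5/2) = 41799/352; F(2) = 442/9.
Integral = F(5/2) - F(2) = 220607/3168.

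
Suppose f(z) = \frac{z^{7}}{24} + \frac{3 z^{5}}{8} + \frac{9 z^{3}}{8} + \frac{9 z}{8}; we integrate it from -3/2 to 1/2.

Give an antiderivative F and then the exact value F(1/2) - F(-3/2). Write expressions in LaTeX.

The substitution u = - \frac{z^{2}}{4} - \frac{3}{4} works: f is exactly (dF/du)*(du/dz) for that inner function.
F(z) = \frac{z^{8}}{192} + \frac{z^{6}}{16} + \frac{9 z^{4}}{32} + \frac{9 z^{2}}{16} is an antiderivative of f.
Check: d/dz[\frac{z^{8}}{192} + \frac{z^{6}}{16} + \frac{9 z^{4}}{32} + \frac{9 z^{2}}{16}] = \frac{z^{7}}{24} + \frac{3 z^{5}}{8} + \frac{9 z^{3}}{8} + \frac{9 z}{8} = f(z).
F(1/2) = \frac{7825}{49152}; F(-3/2) = \frac{57915}{16384}.
Integral = F(1/2) - F(-3/2) = - \frac{5185}{1536}.

Antiderivative: F(z) = \frac{z^{8}}{192} + \frac{z^{6}}{16} + \frac{9 z^{4}}{32} + \frac{9 z^{2}}{16}; value = - \frac{5185}{1536}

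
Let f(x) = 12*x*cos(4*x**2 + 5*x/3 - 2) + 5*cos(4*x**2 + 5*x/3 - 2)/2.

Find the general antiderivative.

F(x) = 3*sin(4*x**2 + 5*x/3 - 2)/2 + C

The substitution u = 4*x**2 + 5*x/3 - 2 works: f is exactly (dF/du)*(du/dx) for that inner function.
Check: d/dx[3*sin(4*x**2 + 5*x/3 - 2)/2] = 12*x*cos(4*x**2 + 5*x/3 - 2) + 5*cos(4*x**2 + 5*x/3 - 2)/2 = f(x).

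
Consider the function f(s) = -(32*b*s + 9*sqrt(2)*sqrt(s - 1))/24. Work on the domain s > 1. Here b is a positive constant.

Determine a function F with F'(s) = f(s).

An antiderivative is F(s) = -2*b*s**2/3 - (s/2 - 1/2)**(3/2).

A first test for any F(s): its s-derivative must equal f(s) identically.
Check: d/ds[-2*b*s**2/3 - (s/2 - 1/2)**(3/2)] = -4*b*s/3 - 3*sqrt(2)*sqrt(s - 1)/8, which equals f(s).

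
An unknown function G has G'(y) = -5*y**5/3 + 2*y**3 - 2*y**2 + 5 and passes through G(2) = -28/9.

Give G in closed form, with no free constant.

G(y) = -(5*y**6 - 9*y**4 + 12*y**3 - 90*y - 36)/18

Integrate term by term and add the pieces.
A general antiderivative is -5*y**6/18 + y**4/2 - 2*y**3/3 + 5*y + C.
The condition gives C = -28/9 - (-46/9) = 2.
So G(y) = -(5*y**6 - 9*y**4 + 12*y**3 - 90*y - 36)/18.
Check: d/dy[-(5*y**6 - 9*y**4 + 12*y**3 - 90*y - 36)/18] = -5*y**5/3 + 2*y**3 - 2*y**2 + 5 = G'(y).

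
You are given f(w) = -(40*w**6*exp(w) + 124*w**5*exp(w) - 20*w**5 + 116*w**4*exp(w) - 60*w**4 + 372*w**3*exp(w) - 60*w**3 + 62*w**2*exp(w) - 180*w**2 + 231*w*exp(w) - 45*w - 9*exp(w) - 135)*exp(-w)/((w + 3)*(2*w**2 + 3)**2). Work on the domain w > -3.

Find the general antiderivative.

F(w) = (-30*w**4*exp(w) - 6*w**3*exp(w) + 24*w**2*exp(w)*log(w + 3) - 37*w**2*exp(w) + 24*w**2*exp(w)*log(2) - 30*w**2 - 9*w*exp(w) + 36*exp(w)*log(w + 3) + 36*exp(w)*log(2) - 45)/(6*w**2*exp(w) + 9*exp(w)) + C

A candidate is checked by its d/dw: the result must match f(w).
Check: d/dw[(-30*w**4*exp(w) - 6*w**3*exp(w) + 24*w**2*exp(w)*log(w + 3) - 37*w**2*exp(w) + 24*w**2*exp(w)*log(2) - 30*w**2 - 9*w*exp(w) + 36*exp(w)*log(w + 3) + 36*exp(w)*log(2) - 45)/(6*w**2*exp(w) + 9*exp(w))] = (-40*w**6*exp(w) - 124*w**5*exp(w) + 20*w**5 - 116*w**4*exp(w) + 60*w**4 - 372*w**3*exp(w) + 60*w**3 - 62*w**2*exp(w) + 180*w**2 - 231*w*exp(w) + 45*w + 9*exp(w) + 135)/(4*w**5*exp(w) + 12*w**4*exp(w) + 12*w**3*exp(w) + 36*w**2*exp(w) + 9*w*exp(w) + 27*exp(w)), which equals f(w).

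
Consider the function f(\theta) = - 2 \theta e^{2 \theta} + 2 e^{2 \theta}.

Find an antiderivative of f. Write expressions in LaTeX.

An antiderivative is F(\theta) = - \theta e^{2 \theta} + \frac{3 e^{2 \theta}}{2}.

Recognize the product-rule pattern: f = u'v + uv' with u = \frac{3}{2} - \theta, v = e^{2 \theta}, so integration by parts undoes it.
Check: d/d\theta[- \theta e^{2 \theta} + \frac{3 e^{2 \theta}}{2}] = - 2 \theta e^{2 \theta} + 2 e^{2 \theta} = f(\theta).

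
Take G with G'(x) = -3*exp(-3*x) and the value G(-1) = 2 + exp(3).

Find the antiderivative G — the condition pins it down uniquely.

G(x) = (2*exp(3*x) + 1)*exp(-3*x)

The proposed G(x) is checked by its d/dx: the result must match the given G'(x).
A general antiderivative is exp(-3*x) + C.
The condition gives C = 2 + exp(3) - (exp(3)) = 2.
So G(x) = (2*exp(3*x) + 1)*exp(-3*x).
Check: d/dx[(2*exp(3*x) + 1)*exp(-3*x)] = -3*exp(-3*x) = G'(x).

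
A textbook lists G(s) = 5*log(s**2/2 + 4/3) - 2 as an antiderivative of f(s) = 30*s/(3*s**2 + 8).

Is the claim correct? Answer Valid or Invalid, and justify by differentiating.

Valid - the claim checks out under differentiation.

d/ds[G] = 30*s/(3*s**2 + 8)
This equals f(s) exactly, so the claim holds.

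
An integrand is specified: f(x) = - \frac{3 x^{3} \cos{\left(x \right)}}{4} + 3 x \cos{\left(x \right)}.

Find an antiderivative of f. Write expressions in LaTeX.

An antiderivative is F(x) = - \frac{3 \left(x^{3} \sin{\left(x \right)} + 3 x^{2} \cos{\left(x \right)} - 10 x \sin{\left(x \right)} - 10 \cos{\left(x \right)}\right)}{4}.

Integrate term by term and add the pieces.
Check: d/dx[- \frac{3 \left(x^{3} \sin{\left(x \right)} + 3 x^{2} \cos{\left(x \right)} - 10 x \sin{\left(x \right)} - 10 \cos{\left(x \right)}\right)}{4}] = - \frac{3 x^{3} \cos{\left(x \right)}}{4} + 3 x \cos{\left(x \right)} = f(x).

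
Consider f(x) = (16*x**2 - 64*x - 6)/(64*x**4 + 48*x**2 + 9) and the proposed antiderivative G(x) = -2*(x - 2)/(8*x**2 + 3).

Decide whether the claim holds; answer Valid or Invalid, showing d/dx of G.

Valid. The derivative of G reproduces f.

d/dx[G] = (16*x**2 - 64*x - 6)/(64*x**4 + 48*x**2 + 9)
This equals f(x) exactly, so the claim holds.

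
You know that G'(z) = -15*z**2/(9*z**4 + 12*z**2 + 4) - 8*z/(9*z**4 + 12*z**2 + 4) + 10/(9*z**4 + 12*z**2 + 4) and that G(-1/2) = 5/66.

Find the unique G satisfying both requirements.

G(z) = (5*z/2 + 2/3)/(3*z**2/2 + 1) + 1/2

Recognize the product-rule pattern: G'(z) = u'v + uv' with u = 1/(3*z**2/2 + 1), v = 5*z/2 + 2/3, so integration by parts undoes it.
A general antiderivative is (5*z/2 + 2/3)/(3*z**2/2 + 1) + C.
The condition gives C = 5/66 - (-14/33) = 1/2.
So G(z) = (5*z/2 + 2/3)/(3*z**2/2 + 1) + 1/2.
Check: d/dz[(5*z/2 + 2/3)/(3*z**2/2 + 1) + 1/2] = (-15*z**2 - 8*z + 10)/(9*z**4 + 12*z**2 + 4), which equals G'(z).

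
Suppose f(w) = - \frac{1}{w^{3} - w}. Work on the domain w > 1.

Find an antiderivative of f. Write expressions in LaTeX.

The denominator factors as w \left(w - 1\right) \left(w + 1\right); partial fractions split f into directly integrable pieces: - \frac{1}{2 \left(w + 1\right)} - \frac{1}{2 \left(w - 1\right)} + \frac{1}{w}.
Check: d/dw[\log{\left(w \right)} - \frac{\log{\left(w^{2} - 1 \right)}}{2}] = - \frac{1}{w^{3} - w} = f(w).

An antiderivative is F(w) = \log{\left(w \right)} - \frac{\log{\left(w^{2} - 1 \right)}}{2}.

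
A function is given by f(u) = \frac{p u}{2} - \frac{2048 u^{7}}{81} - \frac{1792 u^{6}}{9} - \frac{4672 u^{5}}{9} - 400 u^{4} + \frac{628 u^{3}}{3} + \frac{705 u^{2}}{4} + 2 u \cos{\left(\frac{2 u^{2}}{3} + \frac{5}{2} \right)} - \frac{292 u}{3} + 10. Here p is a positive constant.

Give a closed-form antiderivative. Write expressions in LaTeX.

An antiderivative is F(u) = \frac{p u^{2}}{4} - \frac{256 u^{8}}{81} - \frac{256 u^{7}}{9} - \frac{2336 u^{6}}{27} - 80 u^{5} + \frac{157 u^{4}}{3} + \frac{235 u^{3}}{4} - \frac{146 u^{2}}{3} + 10 u + \frac{3 \sin{\left(\frac{2 u^{2}}{3} + \frac{5}{2} \right)}}{2}.

Integrate term by term and add the pieces.
Check: d/du[\frac{p u^{2}}{4} - \frac{256 u^{8}}{81} - \frac{256 u^{7}}{9} - \frac{2336 u^{6}}{27} - 80 u^{5} + \frac{157 u^{4}}{3} + \frac{235 u^{3}}{4} - \frac{146 u^{2}}{3} + 10 u + \frac{3 \sin{\left(\frac{2 u^{2}}{3} + \frac{5}{2} \right)}}{2}] = \frac{p u}{2} - \frac{2048 u^{7}}{81} - \frac{1792 u^{6}}{9} - \frac{4672 u^{5}}{9} - 400 u^{4} + \frac{628 u^{3}}{3} + \frac{705 u^{2}}{4} + 2 u \cos{\left(\frac{2 u^{2}}{3} + \frac{5}{2} \right)} - \frac{292 u}{3} + 10 = f(u).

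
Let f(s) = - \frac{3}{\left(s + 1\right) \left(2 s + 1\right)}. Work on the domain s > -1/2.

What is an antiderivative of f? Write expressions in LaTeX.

An antiderivative is F(s) = - 3 \log{\left(s + \frac{1}{2} \right)} + 3 \log{\left(s + 1 \right)}.

Factor the denominator (\left(s + 1\right) \left(2 s + 1\right)) and decompose: f = - \frac{6}{2 s + 1} + \frac{3}{s + 1}; each piece integrates to a log, atan, or power term.
Check: d/ds[- 3 \log{\left(s + \frac{1}{2} \right)} + 3 \log{\left(s + 1 \right)}] = - \frac{3}{2 s^{2} + 3 s + 1}, which equals f(s).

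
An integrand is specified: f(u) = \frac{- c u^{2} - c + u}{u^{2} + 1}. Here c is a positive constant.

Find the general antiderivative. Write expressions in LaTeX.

Differentiate the proposed F(u) back; it has to land on f(u) exactly.
Check: d/du[- c u + \frac{\log{\left(2 u^{2} + 2 \right)}}{2}] = \frac{- c u^{2} - c + u}{u^{2} + 1} = f(u).

F(u) = - c u + \frac{\log{\left(2 u^{2} + 2 \right)}}{2} + C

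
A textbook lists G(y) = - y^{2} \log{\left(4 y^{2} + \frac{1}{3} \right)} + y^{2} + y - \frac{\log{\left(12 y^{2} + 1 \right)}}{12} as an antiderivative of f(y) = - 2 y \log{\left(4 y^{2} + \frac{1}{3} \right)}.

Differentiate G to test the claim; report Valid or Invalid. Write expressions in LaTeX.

d/dy[G] = - 2 y \log{\left(4 y^{2} + \frac{1}{3} \right)} + 1
d/dy[G] - f(y) = 1 != 0.

Invalid: d/dy[G] - f = 1, which is not 0.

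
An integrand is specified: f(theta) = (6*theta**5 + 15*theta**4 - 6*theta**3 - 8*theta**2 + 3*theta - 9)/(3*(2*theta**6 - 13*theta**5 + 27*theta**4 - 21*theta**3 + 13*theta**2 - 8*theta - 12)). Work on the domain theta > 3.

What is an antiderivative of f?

The denominator factors as 3*(theta - 3)*(theta - 2)**2*(2*theta + 1)*(theta**2 + 1); partial fractions split f into directly integrable pieces: -(119*theta + 83)/(750*(theta**2 + 1)) + 352/(2625*(2*theta + 1)) - 3946/(375*(theta - 2)) - 349/(75*(theta - 2)**2) + 813/(70*(theta - 3)).
Check: d/dtheta[-(-121950*theta*log(theta - 3) + 110488*theta*log(theta - 2) - 704*theta*log(theta + 1/2) + 833*theta*log(theta**2 + 1) + 1162*theta*atan(theta) + 243900*log(theta - 3) - 220976*log(theta - 2) + 1408*log(theta + 1/2) - 1666*log(theta**2 + 1) - 2324*atan(theta) - 48860)/(10500*(theta - 2))] = (6*theta**5 + 15*theta**4 - 6*theta**3 - 8*theta**2 + 3*theta - 9)/(6*theta**6 - 39*theta**5 + 81*theta**4 - 63*theta**3 + 39*theta**2 - 24*theta - 36), which equals f(theta).

An antiderivative is F(theta) = -(-121950*theta*log(theta - 3) + 110488*theta*log(theta - 2) - 704*theta*log(theta + 1/2) + 833*theta*log(theta**2 + 1) + 1162*theta*atan(theta) + 243900*log(theta - 3) - 220976*log(theta - 2) + 1408*log(theta + 1/2) - 1666*log(theta**2 + 1) - 2324*atan(theta) - 48860)/(10500*(theta - 2)).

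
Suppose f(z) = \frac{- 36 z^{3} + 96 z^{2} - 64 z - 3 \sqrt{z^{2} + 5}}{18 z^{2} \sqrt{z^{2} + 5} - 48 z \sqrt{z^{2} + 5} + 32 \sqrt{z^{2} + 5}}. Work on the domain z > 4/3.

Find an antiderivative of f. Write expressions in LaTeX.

An antiderivative is F(z) = \frac{- 12 z \sqrt{z^{2} + 5} + 16 \sqrt{z^{2} + 5} + 1}{6 z - 8}.

Since d/dz undoes antidifferentiation here, F'(z) = f(z) is required of F(z).
Check: d/dz[\frac{- 12 z \sqrt{z^{2} + 5} + 16 \sqrt{z^{2} + 5} + 1}{6 z - 8}] = \frac{- 36 z^{3} + 96 z^{2} - 64 z - 3 \sqrt{z^{2} + 5}}{18 z^{2} \sqrt{z^{2} + 5} - 48 z \sqrt{z^{2} + 5} + 32 \sqrt{z^{2} + 5}} = f(z).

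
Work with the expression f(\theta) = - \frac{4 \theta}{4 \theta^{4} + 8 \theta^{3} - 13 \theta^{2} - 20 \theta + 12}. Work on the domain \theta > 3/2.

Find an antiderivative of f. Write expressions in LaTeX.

The denominator factors as \left(\theta + 2\right)^{2} \left(2 \theta - 3\right) \left(2 \theta - 1\right); partial fractions split f into directly integrable pieces: \frac{4}{25 \left(2 \theta - 1\right)} - \frac{12}{49 \left(2 \theta - 3\right)} + \frac{52}{1225 \left(\theta + 2\right)} + \frac{8}{35 \left(\theta + 2\right)^{2}}.
Check: d/d\theta[- \frac{6 \log{\left(\theta - \frac{3}{2} \right)}}{49} + \frac{2 \log{\left(\theta - \frac{1}{2} \right)}}{25} + \frac{52 \log{\left(\theta + 2 \right)}}{1225} - \frac{8}{35 \theta + 70}] = - \frac{4 \theta}{4 \theta^{4} + 8 \theta^{3} - 13 \theta^{2} - 20 \theta + 12} = f(\theta).

An antiderivative is F(\theta) = - \frac{6 \log{\left(\theta - \frac{3}{2} \right)}}{49} + \frac{2 \log{\left(\theta - \frac{1}{2} \right)}}{25} + \frac{52 \log{\left(\theta + 2 \right)}}{1225} - \frac{8}{35 \theta + 70}.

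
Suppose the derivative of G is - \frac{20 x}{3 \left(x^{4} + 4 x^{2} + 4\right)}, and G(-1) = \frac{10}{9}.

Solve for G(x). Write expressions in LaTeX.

G'(x) matches the chain-rule pattern g'(h)*h' with inner function h(x) = \frac{x^{2}}{2} + 1; substituting u = h(x) collapses the integral.
A general antiderivative is \frac{5}{3 \left(\frac{x^{2}}{2} + 1\right)} + C.
The condition gives C = \frac{10}{9} - (\frac{10}{9}) = 0.
So G(x) = \frac{5}{3 \left(\frac{x^{2}}{2} + 1\right)}.
Check: d/dx[\frac{5}{3 \left(\frac{x^{2}}{2} + 1\right)}] = - \frac{20 x}{3 x^{4} + 12 x^{2} + 12}, which equals G'(x).

G(x) = \frac{5}{3 \left(\frac{x^{2}}{2} + 1\right)}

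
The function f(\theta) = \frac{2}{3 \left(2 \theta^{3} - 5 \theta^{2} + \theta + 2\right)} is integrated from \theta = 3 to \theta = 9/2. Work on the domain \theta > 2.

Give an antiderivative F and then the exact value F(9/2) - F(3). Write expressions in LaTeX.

The denominator factors as 3 \left(\theta - 2\right) \left(\theta - 1\right) \left(2 \theta + 1\right); partial fractions split f into directly integrable pieces: \frac{8}{45 \left(2 \theta + 1\right)} - \frac{2}{9 \left(\theta - 1\right)} + \frac{2}{15 \left(\theta - 2\right)}.
F(\theta) = \frac{2 \log{\left(\theta - 2 \right)}}{15} - \frac{2 \log{\left(\theta - 1 \right)}}{9} + \frac{4 \log{\left(\theta + \frac{1}{2} \right)}}{45} is an antiderivative of f.
Check: d/d\theta[\frac{2 \log{\left(\theta - 2 \right)}}{15} - \frac{2 \log{\left(\theta - 1 \right)}}{9} + \frac{4 \log{\left(\theta + \frac{1}{2} \right)}}{45}] = \frac{2}{6 \theta^{3} - 15 \theta^{2} + 3 \theta + 6}, which equals f(\theta).
F(9/2) = - \frac{2 \log{\left(\frac{7}{2} \right)}}{9} + \frac{2 \log{\left(\frac{5}{2} \right)}}{15} + \frac{4 \log{\left(5 \right)}}{45}; F(3) = - \frac{2 \log{\left(2 \right)}}{9} + \frac{4 \log{\left(\frac{7}{2} \right)}}{45}.
Integral = F(9/2) - F(3) = - \frac{14 \log{\left(\frac{7}{2} \right)}}{45} + \frac{2 \log{\left(\frac{5}{2} \right)}}{15} + \frac{4 \log{\left(5 \right)}}{45} + \frac{2 \log{\left(2 \right)}}{9}.

Antiderivative: F(\theta) = \frac{2 \log{\left(\theta - 2 \right)}}{15} - \frac{2 \log{\left(\theta - 1 \right)}}{9} + \frac{4 \log{\left(\theta + \frac{1}{2} \right)}}{45}; value = - \frac{14 \log{\left(\frac{7}{2} \right)}}{45} + \frac{2 \log{\left(\frac{5}{2} \right)}}{15} + \frac{4 \log{\left(5 \right)}}{45} + \frac{2 \log{\left(2 \right)}}{9}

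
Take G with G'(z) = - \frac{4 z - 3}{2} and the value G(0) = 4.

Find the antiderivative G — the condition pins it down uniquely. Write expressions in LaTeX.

Whatever form G(z) takes, its d/dz must return the stated G'(z).
A general antiderivative is - z^{2} + \frac{3 z}{2} + 4 + C.
The condition gives C = 4 - (4) = 0.
So G(z) = - z^{2} + \frac{3 z}{2} + 4.
Check: d/dz[- z^{2} + \frac{3 z}{2} + 4] = \frac{3}{2} - 2 z, which equals G'(z).

G(z) = - z^{2} + \frac{3 z}{2} + 4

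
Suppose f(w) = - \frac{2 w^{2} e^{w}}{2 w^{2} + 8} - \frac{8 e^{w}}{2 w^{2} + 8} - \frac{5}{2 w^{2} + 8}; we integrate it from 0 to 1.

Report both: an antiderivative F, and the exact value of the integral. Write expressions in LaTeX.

Antiderivative: F(w) = - e^{w} - \frac{5 \operatorname{atan}{\left(\frac{w}{2} \right)}}{4}; value = - e - \frac{5 \operatorname{atan}{\left(\frac{1}{2} \right)}}{4} + 1

Integrate term by term and add the pieces.
F(w) = - e^{w} - \frac{5 \operatorname{atan}{\left(\frac{w}{2} \right)}}{4} is an antiderivative of f.
Check: d/dw[- e^{w} - \frac{5 \operatorname{atan}{\left(\frac{w}{2} \right)}}{4}] = \frac{- 2 w^{2} e^{w} - 8 e^{w} - 5}{2 w^{2} + 8}, which equals f(w).
F(1) = - e - \frac{5 \operatorname{atan}{\left(\frac{1}{2} \right)}}{4}; F(0) = -1.
Integral = F(1) - F(0) = - e - \frac{5 \operatorname{atan}{\left(\frac{1}{2} \right)}}{4} + 1.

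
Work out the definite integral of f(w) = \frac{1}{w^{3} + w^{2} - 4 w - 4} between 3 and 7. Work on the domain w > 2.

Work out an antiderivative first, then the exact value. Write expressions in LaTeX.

The denominator factors as \left(w - 2\right) \left(w + 1\right) \left(w + 2\right); partial fractions split f into directly integrable pieces: \frac{1}{4 \left(w + 2\right)} - \frac{1}{3 \left(w + 1\right)} + \frac{1}{12 \left(w - 2\right)}.
F(w) = \frac{\log{\left(w - 2 \right)}}{12} - \frac{\log{\left(w + 1 \right)}}{3} + \frac{\log{\left(w + 2 \right)}}{4} is an antiderivative of f.
Check: d/dw[\frac{\log{\left(w - 2 \right)}}{12} - \frac{\log{\left(w + 1 \right)}}{3} + \frac{\log{\left(w + 2 \right)}}{4}] = \frac{1}{w^{3} + w^{2} - 4 w - 4} = f(w).
F(7) = - \frac{\log{\left(8 \right)}}{3} + \frac{\log{\left(5 \right)}}{12} + \frac{\log{\left(9 \right)}}{4}; F(3) = - \frac{\log{\left(4 \right)}}{3} + \frac{\log{\left(5 \right)}}{4}.
Integral = F(7) - F(3) = - \frac{\log{\left(8 \right)}}{3} - \frac{\log{\left(5 \right)}}{6} + \frac{\log{\left(4 \right)}}{3} + \frac{\log{\left(9 \right)}}{4}.

Antiderivative: F(w) = \frac{\log{\left(w - 2 \right)}}{12} - \frac{\log{\left(w + 1 \right)}}{3} + \frac{\log{\left(w + 2 \right)}}{4}; value = - \frac{\log{\left(8 \right)}}{3} - \frac{\log{\left(5 \right)}}{6} + \frac{\log{\left(4 \right)}}{3} + \frac{\log{\left(9 \right)}}{4}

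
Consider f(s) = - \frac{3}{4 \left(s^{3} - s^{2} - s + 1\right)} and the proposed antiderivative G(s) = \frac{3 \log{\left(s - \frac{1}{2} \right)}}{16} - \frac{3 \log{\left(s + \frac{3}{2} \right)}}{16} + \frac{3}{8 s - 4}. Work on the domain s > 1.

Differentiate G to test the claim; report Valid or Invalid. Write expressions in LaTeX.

d/ds[G] = - \frac{6}{8 s^{3} + 4 s^{2} - 10 s + 3}
d/ds[G] - f(s) = \frac{36 s^{2} - 6 s - 15}{32 s^{6} - 16 s^{5} - 88 s^{4} + 68 s^{3} + 44 s^{2} - 52 s + 12} != 0.

Invalid: d/ds[G] - f = \frac{36 s^{2} - 6 s - 15}{32 s^{6} - 16 s^{5} - 88 s^{4} + 68 s^{3} + 44 s^{2} - 52 s + 12}, which is not 0.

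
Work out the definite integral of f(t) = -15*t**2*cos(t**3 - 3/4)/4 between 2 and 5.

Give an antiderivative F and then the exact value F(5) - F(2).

Antiderivative: F(t) = -5*sin(t**3 - 3/4)/4; value = 5*sin(29/4)/4 - 5*sin(497/4)/4

The substitution u = t**3 - 3/4 works: f is exactly (dF/du)*(du/dt) for that inner function.
F(t) = -5*sin(t**3 - 3/4)/4 is an antiderivative of f.
Check: d/dt[-5*sin(t**3 - 3/4)/4] = -15*t**2*cos(t**3 - 3/4)/4 = f(t).
F(5) = -5*sin(497/4)/4; F(2) = -5*sin(29/4)/4.
Integral = F(5) - F(2) = 5*sin(29/4)/4 - 5*sin(497/4)/4.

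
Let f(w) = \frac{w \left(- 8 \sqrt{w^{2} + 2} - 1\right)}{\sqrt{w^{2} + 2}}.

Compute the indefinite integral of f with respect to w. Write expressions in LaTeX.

Any candidate F(w) must reproduce f(w) exactly when differentiated.
Check: d/dw[- 4 w^{2} - \sqrt{w^{2} + 2}] = \frac{- 8 w \sqrt{w^{2} + 2} - w}{\sqrt{w^{2} + 2}}, which equals f(w).

F(w) = - 4 w^{2} - \sqrt{w^{2} + 2} + C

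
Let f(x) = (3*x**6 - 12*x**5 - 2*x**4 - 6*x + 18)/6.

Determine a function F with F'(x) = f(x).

Whatever form F(x) takes, F'(x) = f(x) is non-negotiable.
Check: d/dx[x*(15*x**6 - 70*x**5 - 14*x**4 - 105*x + 630)/210] = x**6/2 - 2*x**5 - x**4/3 - x + 3, which equals f(x).

An antiderivative is F(x) = x*(15*x**6 - 70*x**5 - 14*x**4 - 105*x + 630)/210.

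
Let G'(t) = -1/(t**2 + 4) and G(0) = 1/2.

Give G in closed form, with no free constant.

G(t) = -(atan(t/2) - 1)/2

Any candidate G(t) must reproduce the stated G'(t) exactly.
A general antiderivative is -atan(t/2)/2 + C.
The condition gives C = 1/2 - (0) = 1/2.
So G(t) = -(atan(t/2) - 1)/2.
Check: d/dt[-(atan(t/2) - 1)/2] = -1/(t**2 + 4) = G'(t).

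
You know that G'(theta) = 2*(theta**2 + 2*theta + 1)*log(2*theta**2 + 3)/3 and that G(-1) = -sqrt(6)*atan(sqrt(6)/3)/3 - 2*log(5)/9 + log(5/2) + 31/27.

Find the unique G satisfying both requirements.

G(theta) = 2*theta**3*log(2*theta**2 + 3)/9 - 4*theta**3/27 + 2*theta**2*log(2*theta**2 + 3)/3 - 2*theta**2/3 + 2*theta*log(2*theta**2 + 3)/3 - 2*theta/3 + log(theta**2 + 3/2) + sqrt(6)*atan(sqrt(6)*theta/3)/3 + 1

A candidate passes only if d/dtheta[G] lands on the given G'(theta) exactly.
A general antiderivative is -4*theta**3/27 - 2*theta**2/3 - 2*theta/3 + (2*theta**3/9 + 2*theta**2/3 + 2*theta/3)*log(2*theta**2 + 3) + log(theta**2 + 3/2) + sqrt(6)*atan(sqrt(6)*theta/3)/3 + C.
The condition gives C = -sqrt(6)*atan(sqrt(6)/3)/3 - 2*log(5)/9 + log(5/2) + 31/27 - (-sqrt(6)*atan(sqrt(6)/3)/3 - 2*log(5)/9 + 4/27 + log(5/2)) = 1.
So G(theta) = 2*theta**3*log(2*theta**2 + 3)/9 - 4*theta**3/27 + 2*theta**2*log(2*theta**2 + 3)/3 - 2*theta**2/3 + 2*theta*log(2*theta**2 + 3)/3 - 2*theta/3 + log(theta**2 + 3/2) + sqrt(6)*atan(sqrt(6)*theta/3)/3 + 1.
Check: d/dtheta[2*theta**3*log(2*theta**2 + 3)/9 - 4*theta**3/27 + 2*theta**2*log(2*theta**2 + 3)/3 - 2*theta**2/3 + 2*theta*log(2*theta**2 + 3)/3 - 2*theta/3 + log(theta**2 + 3/2) + sqrt(6)*atan(sqrt(6)*theta/3)/3 + 1] = 2*theta**2*log(2*theta**2 + 3)/3 + 4*theta*log(2*theta**2 + 3)/3 + 2*log(2*theta**2 + 3)/3, which equals G'(theta).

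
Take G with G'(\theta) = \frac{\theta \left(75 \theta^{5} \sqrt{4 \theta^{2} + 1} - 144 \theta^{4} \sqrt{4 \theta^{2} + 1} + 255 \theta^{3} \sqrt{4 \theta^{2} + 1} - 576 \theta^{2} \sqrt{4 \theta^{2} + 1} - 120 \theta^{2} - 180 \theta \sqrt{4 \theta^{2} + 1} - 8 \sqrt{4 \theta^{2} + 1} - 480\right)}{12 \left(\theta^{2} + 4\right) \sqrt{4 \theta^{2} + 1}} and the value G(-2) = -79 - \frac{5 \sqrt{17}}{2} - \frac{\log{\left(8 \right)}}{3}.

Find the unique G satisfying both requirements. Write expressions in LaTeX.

Since d/d\theta undoes antidifferentiation here, G(\theta) must give back the stated G'(\theta).
A general antiderivative is \frac{5 \theta^{5}}{4} - 3 \theta^{4} - \frac{5 \theta^{3}}{4} - \frac{5 \sqrt{4 \theta^{2} + 1}}{2} - \frac{\log{\left(\theta^{2} + 4 \right)}}{3} - 1 + C.
The condition gives C = -79 - \frac{5 \sqrt{17}}{2} - \frac{\log{\left(8 \right)}}{3} - (-79 - \frac{5 \sqrt{17}}{2} - \frac{\log{\left(8 \right)}}{3}) = 0.
So G(\theta) = - \frac{- 15 \theta^{5} + 36 \theta^{4} + 15 \theta^{3} + 30 \sqrt{4 \theta^{2} + 1} + 4 \log{\left(\theta^{2} + 4 \right)} + 12}{12}.
Check: d/d\theta[- \frac{- 15 \theta^{5} + 36 \theta^{4} + 15 \theta^{3} + 30 \sqrt{4 \theta^{2} + 1} + 4 \log{\left(\theta^{2} + 4 \right)} + 12}{12}] = \frac{75 \theta^{6} \sqrt{4 \theta^{2} + 1} - 144 \theta^{5} \sqrt{4 \theta^{2} + 1} + 255 \theta^{4} \sqrt{4 \theta^{2} + 1} - 576 \theta^{3} \sqrt{4 \theta^{2} + 1} - 120 \theta^{3} - 180 \theta^{2} \sqrt{4 \theta^{2} + 1} - 8 \theta \sqrt{4 \theta^{2} + 1} - 480 \theta}{12 \theta^{2} \sqrt{4 \theta^{2} + 1} + 48 \sqrt{4 \theta^{2} + 1}}, which equals G'(\theta).

G(\theta) = - \frac{- 15 \theta^{5} + 36 \theta^{4} + 15 \theta^{3} + 30 \sqrt{4 \theta^{2} + 1} + 4 \log{\left(\theta^{2} + 4 \right)} + 12}{12}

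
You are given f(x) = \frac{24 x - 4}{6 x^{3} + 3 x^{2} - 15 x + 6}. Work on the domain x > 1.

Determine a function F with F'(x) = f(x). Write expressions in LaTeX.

An antiderivative is F(x) = - \frac{4 \left(- 25 \log{\left(x - 1 \right)} + 12 \log{\left(x - \frac{1}{2} \right)} + 13 \log{\left(x + 2 \right)}\right)}{45}.

Factor the denominator (3 \left(x - 1\right) \left(x + 2\right) \left(2 x - 1\right)) and decompose: f = - \frac{32}{15 \left(2 x - 1\right)} - \frac{52}{45 \left(x + 2\right)} + \frac{20}{9 \left(x - 1\right)}; each piece integrates to a log, atan, or power term.
Check: d/dx[- \frac{4 \left(- 25 \log{\left(x - 1 \right)} + 12 \log{\left(x - \frac{1}{2} \right)} + 13 \log{\left(x + 2 \right)}\right)}{45}] = \frac{24 x - 4}{6 x^{3} + 3 x^{2} - 15 x + 6} = f(x).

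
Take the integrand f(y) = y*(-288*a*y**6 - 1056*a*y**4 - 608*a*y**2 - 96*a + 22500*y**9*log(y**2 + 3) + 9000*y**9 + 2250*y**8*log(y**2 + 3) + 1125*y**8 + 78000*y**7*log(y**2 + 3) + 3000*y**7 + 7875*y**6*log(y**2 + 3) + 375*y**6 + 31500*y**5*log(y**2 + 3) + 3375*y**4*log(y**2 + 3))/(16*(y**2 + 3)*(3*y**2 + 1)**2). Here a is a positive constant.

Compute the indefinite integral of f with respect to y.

An antiderivative F(y) passes only if d/dy[F] lands on f(y) exactly.
Check: d/dy[-a*y**2 - 125*y**6*(-4*y - 1/2)*log(y**2 + 3)/(16*(y**2 + 1/3))] = (-288*a*y**7 - 1056*a*y**5 - 608*a*y**3 - 96*a*y + 22500*y**10*log(y**2 + 3) + 9000*y**10 + 2250*y**9*log(y**2 + 3) + 1125*y**9 + 78000*y**8*log(y**2 + 3) + 3000*y**8 + 7875*y**7*log(y**2 + 3) + 375*y**7 + 31500*y**6*log(y**2 + 3) + 3375*y**5*log(y**2 + 3))/(144*y**6 + 528*y**4 + 304*y**2 + 48), which equals f(y).

F(y) = -a*y**2 - 125*y**6*(-4*y - 1/2)*log(y**2 + 3)/(16*(y**2 + 1/3)) + C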